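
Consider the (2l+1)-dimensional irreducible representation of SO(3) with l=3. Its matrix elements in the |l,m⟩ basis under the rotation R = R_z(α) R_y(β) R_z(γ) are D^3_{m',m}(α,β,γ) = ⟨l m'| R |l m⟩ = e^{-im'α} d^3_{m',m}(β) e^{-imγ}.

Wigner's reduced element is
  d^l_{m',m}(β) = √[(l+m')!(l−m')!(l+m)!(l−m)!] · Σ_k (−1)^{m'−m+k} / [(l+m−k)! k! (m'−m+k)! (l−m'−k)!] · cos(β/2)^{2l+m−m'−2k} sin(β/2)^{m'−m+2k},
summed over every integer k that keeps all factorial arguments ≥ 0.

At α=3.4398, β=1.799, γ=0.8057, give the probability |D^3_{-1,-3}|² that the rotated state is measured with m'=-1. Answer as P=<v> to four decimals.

First d^3_{-1,-3}(β=1.799), then the phase factors e^{-i(-1)α} and e^{-i(-3)γ}:
With c≡cos(β/2)=0.622002 and s≡sin(β/2)=0.783016, N=[2·24·1·720]^{1/2}=185.903201
Admissible k: 0..0 (factorial args all ≥0)
  k=0: (−1)^2·185.9032/(48)·0.6220^4·0.7830^2 = +0.355429
d^3_{-1,-3}(1.799) = +0.355429
|D^3_{-1,-3}|² = |d^3_{-1,-3}(β)|² = (+0.355429)² = 0.126330 (the z-rotation phases have unit modulus)

P=0.1263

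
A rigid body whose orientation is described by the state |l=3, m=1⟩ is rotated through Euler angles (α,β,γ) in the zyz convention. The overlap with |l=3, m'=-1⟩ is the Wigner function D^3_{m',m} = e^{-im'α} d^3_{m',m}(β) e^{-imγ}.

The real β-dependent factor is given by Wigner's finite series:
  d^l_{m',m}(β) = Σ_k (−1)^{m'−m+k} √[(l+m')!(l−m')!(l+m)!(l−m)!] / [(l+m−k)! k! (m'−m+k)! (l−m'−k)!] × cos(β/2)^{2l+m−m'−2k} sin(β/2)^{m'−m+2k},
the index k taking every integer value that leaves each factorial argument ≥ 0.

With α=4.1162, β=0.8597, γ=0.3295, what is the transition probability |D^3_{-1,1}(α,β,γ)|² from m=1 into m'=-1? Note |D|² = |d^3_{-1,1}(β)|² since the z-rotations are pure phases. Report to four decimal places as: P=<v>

D^3_{-1,1}(4.1162,0.8597,0.3295) = e^{-i·-1·4.1162}·d^3_{-1,1}(0.8597)·e^{-i·1·0.3295}. Compute d first:
c=cos(0.8597/2)=0.909028, s=sin(0.8597/2)=0.416734; N=√[2·24·24·2]=48.000000
Admissible k: 2..4 (factorial args all ≥0)
  k=2: (−1)^0·48.0000/(8)·0.9090^4·0.4167^2 = +0.711508
  k=3: (−1)^1·48.0000/(6)·0.9090^2·0.4167^4 = -0.199380
  k=4: (−1)^2·48.0000/(48)·0.9090^0·0.4167^6 = +0.005238
d^3_{-1,1}(0.8597) = +0.711508 -0.199380 +0.005238 = +0.517365
|D^3_{-1,1}|² = |d^3_{-1,1}(β)|² = (+0.517365)² = 0.267667 (the z-rotation phases have unit modulus)

P=0.2677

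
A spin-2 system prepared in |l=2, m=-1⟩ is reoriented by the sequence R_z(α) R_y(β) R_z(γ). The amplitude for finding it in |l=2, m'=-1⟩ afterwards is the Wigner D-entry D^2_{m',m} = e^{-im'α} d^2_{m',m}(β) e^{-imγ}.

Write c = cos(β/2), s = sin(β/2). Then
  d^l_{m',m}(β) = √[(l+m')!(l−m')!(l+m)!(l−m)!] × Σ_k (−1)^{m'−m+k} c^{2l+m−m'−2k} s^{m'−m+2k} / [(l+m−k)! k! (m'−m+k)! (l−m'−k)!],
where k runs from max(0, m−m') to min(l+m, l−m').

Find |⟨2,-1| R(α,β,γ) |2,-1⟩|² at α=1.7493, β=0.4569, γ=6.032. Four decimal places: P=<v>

Split into d^2_{-1,-1}(β=0.4569) × two z-phases.
With c≡cos(β/2)=0.974019 and s≡sin(β/2)=0.226468, N=[1·6·1·6]^{1/2}=6.000000
The bounds max(0,m−m')=0 and min(l+m,l−m')=1 give 2 terms
  k=0: (−1)^0·6.0000/(6)·0.9740^4·0.2265^0 = +0.900055
  k=1: (−1)^1·6.0000/(2)·0.9740^2·0.2265^2 = -0.145972
d^2_{-1,-1}(0.4569) = +0.900055 -0.145972 = +0.754083
|D^2_{-1,-1}|² = |d^2_{-1,-1}(β)|² = (+0.754083)² = 0.568641 (the z-rotation phases have unit modulus)

P=0.5686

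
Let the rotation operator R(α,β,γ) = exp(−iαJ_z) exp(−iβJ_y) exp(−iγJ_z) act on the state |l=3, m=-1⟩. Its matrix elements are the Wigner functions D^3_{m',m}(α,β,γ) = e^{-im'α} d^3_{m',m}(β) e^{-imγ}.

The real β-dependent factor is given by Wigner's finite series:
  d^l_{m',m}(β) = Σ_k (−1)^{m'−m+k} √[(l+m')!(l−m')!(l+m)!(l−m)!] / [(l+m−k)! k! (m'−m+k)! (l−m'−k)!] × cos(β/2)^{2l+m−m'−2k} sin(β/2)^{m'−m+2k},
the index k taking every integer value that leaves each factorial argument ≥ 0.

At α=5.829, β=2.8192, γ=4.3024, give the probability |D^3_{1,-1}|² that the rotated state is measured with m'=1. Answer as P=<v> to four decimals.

P=0.5372

Split into d^3_{1,-1}(β=2.8192) × two z-phases.
With c≡cos(β/2)=0.160499 and s≡sin(β/2)=0.987036, N=[24·2·2·24]^{1/2}=48.000000
k∈{0,1,2} keeps every argument non-negative
  k=0: (−1)^2·48.0000/(8)·0.1605^4·0.9870^2 = +0.003879
  k=1: (−1)^3·48.0000/(6)·0.1605^2·0.9870^4 = -0.195599
  k=2: (−1)^4·48.0000/(48)·0.1605^0·0.9870^6 = +0.924694
d^3_{1,-1}(2.8192) = +0.003879 -0.195599 +0.924694 = +0.732973
|D^3_{1,-1}|² = |d^3_{1,-1}(β)|² = (+0.732973)² = 0.537250 (the z-rotation phases have unit modulus)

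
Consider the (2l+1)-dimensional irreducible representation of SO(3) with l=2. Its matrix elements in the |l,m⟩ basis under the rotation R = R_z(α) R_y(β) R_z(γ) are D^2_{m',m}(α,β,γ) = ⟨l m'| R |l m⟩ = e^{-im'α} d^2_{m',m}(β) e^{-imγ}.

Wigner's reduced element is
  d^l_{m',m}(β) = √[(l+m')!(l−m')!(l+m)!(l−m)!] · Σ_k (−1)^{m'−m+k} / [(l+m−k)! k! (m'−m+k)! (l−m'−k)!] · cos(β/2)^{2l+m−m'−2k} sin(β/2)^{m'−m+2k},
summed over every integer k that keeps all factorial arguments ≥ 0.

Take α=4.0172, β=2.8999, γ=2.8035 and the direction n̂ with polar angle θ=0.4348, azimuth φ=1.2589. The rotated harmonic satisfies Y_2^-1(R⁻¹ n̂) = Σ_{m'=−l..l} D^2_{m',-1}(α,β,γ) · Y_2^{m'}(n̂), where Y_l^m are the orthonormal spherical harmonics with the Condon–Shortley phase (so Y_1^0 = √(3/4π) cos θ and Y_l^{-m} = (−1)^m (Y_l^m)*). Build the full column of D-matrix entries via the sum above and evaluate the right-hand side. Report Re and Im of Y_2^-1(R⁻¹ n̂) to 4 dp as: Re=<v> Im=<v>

Re=0.1545 Im=0.0713

Need the full column D^2_{m',-1} for m'=−2..2 at α=4.0172, β=2.8999, γ=2.8035.
cos(β/2)=0.120552, sin(β/2)=0.992707
d^2_{-2,-1}: single k=1 term ⇒ +0.003478;  D = -0.000546-0.003435i
d^2_{-1,-1}: k∈[0..1] ⇒ +0.000211 -0.042965 = -0.042754;  D = -0.036725-0.021890i
d^2_{0,-1}: k∈[0..1] ⇒ -0.004260 +0.288878 = +0.284618;  D = -0.268506+0.094404i
d^2_{1,-1}: k∈[0..1] ⇒ +0.042965 -0.971145 = -0.928180;  D = -0.324450+0.869627i
d^2_{2,-1}: single k=0 term ⇒ -0.235868;  D = -0.116893-0.204865i
Y_2^{m'}(θ=0.4348,φ=1.2589) and Σ D·Y over m':
  (-0.0005-0.0034i)·(-0.0556-0.0400i)  (-0.0367-0.0219i)·(+0.0906-0.2809i)  (-0.2685+0.0944i)·(+0.4629+0.0000i)  (-0.3245+0.8696i)·(-0.0906-0.2809i)  (-0.1169-0.2049i)·(-0.0556+0.0400i)
Y_2^-1(R⁻¹ n̂) = +0.154495+0.071341i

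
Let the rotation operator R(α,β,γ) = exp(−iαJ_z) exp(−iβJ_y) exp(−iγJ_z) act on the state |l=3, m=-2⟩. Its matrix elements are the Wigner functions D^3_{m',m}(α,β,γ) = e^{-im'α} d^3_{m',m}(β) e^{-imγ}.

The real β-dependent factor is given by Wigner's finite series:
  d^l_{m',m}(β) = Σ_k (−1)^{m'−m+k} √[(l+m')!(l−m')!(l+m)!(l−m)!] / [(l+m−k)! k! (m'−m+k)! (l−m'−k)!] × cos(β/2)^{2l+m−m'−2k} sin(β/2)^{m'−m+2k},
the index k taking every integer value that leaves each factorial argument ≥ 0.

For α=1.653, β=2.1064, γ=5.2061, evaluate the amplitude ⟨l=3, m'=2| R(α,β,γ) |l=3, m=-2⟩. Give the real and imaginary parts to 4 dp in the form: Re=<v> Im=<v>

Split into d^3_{2,-2}(β=2.1064) × two z-phases.
Half-angle: c=0.494793, s=0.869011. N=√(120·1·1·120)=120.000000
The bounds max(0,m−m')=0 and min(l+m,l−m')=1 give 2 terms
  k=0: (−1)^4·120.0000/(24)·0.4948^2·0.8690^4 = +0.698100
  k=1: (−1)^5·120.0000/(120)·0.4948^0·0.8690^6 = -0.430677
d^3_{2,-2}(2.1064) = +0.698100 -0.430677 = +0.267423
D = (-0.986516+0.163668i)·(+0.267423)·(-0.550843-0.834609i) = +0.181852+0.196074i

Re=0.1819 Im=0.1961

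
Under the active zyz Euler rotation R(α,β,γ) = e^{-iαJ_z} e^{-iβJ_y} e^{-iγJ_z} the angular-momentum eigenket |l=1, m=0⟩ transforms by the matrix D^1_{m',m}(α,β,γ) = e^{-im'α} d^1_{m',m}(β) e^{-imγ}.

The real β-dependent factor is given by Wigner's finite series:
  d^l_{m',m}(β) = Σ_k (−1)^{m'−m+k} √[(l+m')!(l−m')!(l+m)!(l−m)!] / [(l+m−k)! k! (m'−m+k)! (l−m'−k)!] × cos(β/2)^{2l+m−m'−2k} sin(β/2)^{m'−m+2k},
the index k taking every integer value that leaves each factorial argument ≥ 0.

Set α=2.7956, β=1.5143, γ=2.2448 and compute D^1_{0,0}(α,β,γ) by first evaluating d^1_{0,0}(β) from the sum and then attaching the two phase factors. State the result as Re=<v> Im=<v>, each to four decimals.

First d^1_{0,0}(β=1.5143), then the phase factors e^{-i(0)α} and e^{-i(0)γ}:
Half-angle: c=0.726796, s=0.686853. N=√(1·1·1·1)=1.000000
Admissible k: 0..1 (factorial args all ≥0)
  k=0: (−1)^0·1.0000/(1)·0.7268^2·0.6869^0 = +0.528233
  k=1: (−1)^1·1.0000/(1)·0.7268^0·0.6869^2 = -0.471767
d^1_{0,0}(1.5143) = +0.528233 -0.471767 = +0.056466
D = (+1.000000+0.000000i)·(+0.056466)·(+1.000000+0.000000i) = +0.056466+0.000000i

Re=0.0565 Im=0.0000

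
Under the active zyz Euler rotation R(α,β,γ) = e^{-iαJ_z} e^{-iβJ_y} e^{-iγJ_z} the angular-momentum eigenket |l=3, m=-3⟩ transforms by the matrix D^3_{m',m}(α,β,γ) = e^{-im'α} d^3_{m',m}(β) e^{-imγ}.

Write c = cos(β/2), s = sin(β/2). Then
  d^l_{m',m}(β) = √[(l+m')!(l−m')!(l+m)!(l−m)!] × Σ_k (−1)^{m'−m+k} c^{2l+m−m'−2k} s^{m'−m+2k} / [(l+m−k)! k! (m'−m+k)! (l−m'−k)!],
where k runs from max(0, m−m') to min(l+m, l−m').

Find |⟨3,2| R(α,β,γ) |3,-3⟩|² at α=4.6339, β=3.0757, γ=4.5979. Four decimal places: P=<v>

D^3_{2,-3}(4.6339,3.0757,4.5979) = e^{-i·2·4.6339}·d^3_{2,-3}(3.0757)·e^{-i·-3·4.5979}. Compute d first:
c=cos(3.0757/2)=0.032940, s=sin(3.0757/2)=0.999457; N=√[120·1·1·720]=293.938769
k: max(0,(-3)−(2))=0 … min(3+(-3),3−(2))=0
  k=0: (−1)^5·293.9388/(120)·0.0329^1·0.9995^5 = -0.080468
d^3_{2,-3}(3.0757) = -0.080468
|D^3_{2,-3}|² = |d^3_{2,-3}(β)|² = (-0.080468)² = 0.006475 (the z-rotation phases have unit modulus)

P=0.0065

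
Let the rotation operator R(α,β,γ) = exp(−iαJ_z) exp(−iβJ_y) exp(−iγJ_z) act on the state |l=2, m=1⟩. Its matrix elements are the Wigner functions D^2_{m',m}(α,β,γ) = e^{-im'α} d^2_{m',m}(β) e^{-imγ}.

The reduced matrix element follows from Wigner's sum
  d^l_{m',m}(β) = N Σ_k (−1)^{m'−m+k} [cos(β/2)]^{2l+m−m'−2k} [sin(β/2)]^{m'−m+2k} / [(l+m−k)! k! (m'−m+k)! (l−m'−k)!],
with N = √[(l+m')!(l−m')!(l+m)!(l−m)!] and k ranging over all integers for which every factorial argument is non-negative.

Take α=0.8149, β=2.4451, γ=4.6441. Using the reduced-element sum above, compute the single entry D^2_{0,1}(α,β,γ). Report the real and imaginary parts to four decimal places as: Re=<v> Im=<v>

Split into d^2_{0,1}(β=2.4451) × two z-phases.
With c≡cos(β/2)=0.341250 and s≡sin(β/2)=0.939973, N=[2·2·6·1]^{1/2}=4.898979
k∈{1,2} keeps every argument non-negative
  k=1: (−1)^0·4.8990/(2)·0.3412^3·0.9400^1 = +0.091497
  k=2: (−1)^1·4.8990/(2)·0.3412^1·0.9400^3 = -0.694215
d^2_{0,1}(2.4451) = +0.091497 -0.694215 = -0.602717
D = (+1.000000+0.000000i)·(-0.602717)·(-0.068236+0.997669i) = +0.041127-0.601312i

Re=0.0411 Im=-0.6013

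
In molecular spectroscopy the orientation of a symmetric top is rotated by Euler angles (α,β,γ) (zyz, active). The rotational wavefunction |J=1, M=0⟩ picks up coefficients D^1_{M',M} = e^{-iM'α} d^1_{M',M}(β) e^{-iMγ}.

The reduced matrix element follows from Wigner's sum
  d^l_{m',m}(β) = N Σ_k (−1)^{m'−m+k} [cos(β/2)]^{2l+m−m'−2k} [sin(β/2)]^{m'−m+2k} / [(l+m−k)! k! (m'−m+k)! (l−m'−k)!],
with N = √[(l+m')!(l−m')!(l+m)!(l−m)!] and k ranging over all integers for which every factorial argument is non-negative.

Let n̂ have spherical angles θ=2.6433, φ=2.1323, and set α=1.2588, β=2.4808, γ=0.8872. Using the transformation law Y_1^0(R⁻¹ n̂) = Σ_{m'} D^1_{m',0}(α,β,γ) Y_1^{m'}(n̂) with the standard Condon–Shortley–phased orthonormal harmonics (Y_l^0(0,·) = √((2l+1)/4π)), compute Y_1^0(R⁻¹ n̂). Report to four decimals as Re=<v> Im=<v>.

Re=0.4309 Im=0.0000

Need the full column D^1_{m',0} for m'=−1..1 at α=1.2588, β=2.4808, γ=0.8872.
cos(β/2)=0.324418, sin(β/2)=0.945914
d^1_{-1,0}: single k=1 term ⇒ +0.433982;  D = +0.133215+0.413030i
d^1_{0,0}: k∈[0..1] ⇒ +0.105247 -0.894753 = -0.789506;  D = -0.789506+0.000000i
d^1_{1,0}: single k=0 term ⇒ -0.433982;  D = -0.133215+0.413030i
Y_1^{m'}(θ=2.6433,φ=2.1323) and Σ D·Y over m':
  (+0.1332+0.4130i)·(-0.0879-0.1398i)  (-0.7895+0.0000i)·(-0.4292+0.0000i)  (-0.1332+0.4130i)·(+0.0879-0.1398i)
Y_1^0(R⁻¹ n̂) = +0.430879+0.000000i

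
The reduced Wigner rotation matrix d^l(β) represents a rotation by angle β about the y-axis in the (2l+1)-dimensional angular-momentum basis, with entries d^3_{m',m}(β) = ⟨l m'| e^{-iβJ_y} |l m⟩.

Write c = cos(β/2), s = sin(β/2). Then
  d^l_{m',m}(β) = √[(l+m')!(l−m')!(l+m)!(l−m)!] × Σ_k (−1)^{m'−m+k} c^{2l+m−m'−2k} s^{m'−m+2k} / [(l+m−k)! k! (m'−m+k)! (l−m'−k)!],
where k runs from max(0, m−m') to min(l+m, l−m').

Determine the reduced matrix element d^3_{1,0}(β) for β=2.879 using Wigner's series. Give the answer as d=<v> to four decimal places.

d^3_{1,0}(β=2.879) via Wigner's sum:
With c≡cos(β/2)=0.130919 and s≡sin(β/2)=0.991393, N=[24·2·6·6]^{1/2}=41.569219
The bounds max(0,m−m')=0 and min(l+m,l−m')=2 give 3 terms
  k=0: (−1)^1·41.5692/(12)·0.1309^5·0.9914^1 = -0.000132
  k=1: (−1)^2·41.5692/(4)·0.1309^3·0.9914^3 = +0.022723
  k=2: (−1)^3·41.5692/(12)·0.1309^1·0.9914^5 = -0.434334
d^3_{1,0}(2.879) = -0.000132 +0.022723 -0.434334 = -0.411743

d=-0.4117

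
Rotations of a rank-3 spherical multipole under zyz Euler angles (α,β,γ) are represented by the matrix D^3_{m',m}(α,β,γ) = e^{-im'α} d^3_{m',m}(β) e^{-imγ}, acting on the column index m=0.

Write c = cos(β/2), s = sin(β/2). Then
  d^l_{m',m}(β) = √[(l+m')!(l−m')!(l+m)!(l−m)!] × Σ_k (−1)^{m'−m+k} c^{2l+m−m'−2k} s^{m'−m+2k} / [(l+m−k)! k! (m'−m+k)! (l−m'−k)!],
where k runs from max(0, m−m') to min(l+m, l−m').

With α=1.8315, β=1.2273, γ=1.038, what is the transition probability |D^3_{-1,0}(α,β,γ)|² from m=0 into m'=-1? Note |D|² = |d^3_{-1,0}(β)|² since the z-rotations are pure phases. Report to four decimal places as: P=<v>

Split into d^3_{-1,0}(β=1.2273) × two z-phases.
c=cos(1.2273/2)=0.817552, s=sin(1.2273/2)=0.575855; N=√[2·24·6·6]=41.569219
k: max(0,(0)−(-1))=1 … min(3+(0),3−(-1))=3
  k=1: (−1)^0·41.5692/(12)·0.8176^5·0.5759^1 = +0.728584
  k=2: (−1)^1·41.5692/(4)·0.8176^3·0.5759^3 = -1.084420
  k=3: (−1)^2·41.5692/(12)·0.8176^1·0.5759^5 = +0.179338
d^3_{-1,0}(1.2273) = +0.728584 -1.084420 +0.179338 = -0.176498
|D^3_{-1,0}|² = |d^3_{-1,0}(β)|² = (-0.176498)² = 0.031151 (the z-rotation phases have unit modulus)

P=0.0312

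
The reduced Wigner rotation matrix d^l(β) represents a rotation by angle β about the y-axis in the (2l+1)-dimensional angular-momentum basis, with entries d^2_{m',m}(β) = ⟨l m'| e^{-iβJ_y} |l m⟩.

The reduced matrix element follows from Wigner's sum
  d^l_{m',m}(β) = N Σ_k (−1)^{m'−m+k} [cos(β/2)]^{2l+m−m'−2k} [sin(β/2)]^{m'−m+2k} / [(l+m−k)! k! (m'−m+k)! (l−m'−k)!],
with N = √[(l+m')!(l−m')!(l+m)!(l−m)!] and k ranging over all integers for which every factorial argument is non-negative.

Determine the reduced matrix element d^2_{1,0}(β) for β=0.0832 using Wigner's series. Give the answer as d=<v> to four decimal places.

d=-0.1014

d^2_{1,0}(β=0.0832) via Wigner's sum:
With c≡cos(β/2)=0.999135 and s≡sin(β/2)=0.041588, N=[6·1·2·2]^{1/2}=4.898979
k∈{0,1} keeps every argument non-negative
  k=0: (−1)^1·4.8990/(2)·0.9991^3·0.0416^1 = -0.101605
  k=1: (−1)^2·4.8990/(2)·0.9991^1·0.0416^3 = +0.000176
d^2_{1,0}(0.0832) = -0.101605 +0.000176 = -0.101429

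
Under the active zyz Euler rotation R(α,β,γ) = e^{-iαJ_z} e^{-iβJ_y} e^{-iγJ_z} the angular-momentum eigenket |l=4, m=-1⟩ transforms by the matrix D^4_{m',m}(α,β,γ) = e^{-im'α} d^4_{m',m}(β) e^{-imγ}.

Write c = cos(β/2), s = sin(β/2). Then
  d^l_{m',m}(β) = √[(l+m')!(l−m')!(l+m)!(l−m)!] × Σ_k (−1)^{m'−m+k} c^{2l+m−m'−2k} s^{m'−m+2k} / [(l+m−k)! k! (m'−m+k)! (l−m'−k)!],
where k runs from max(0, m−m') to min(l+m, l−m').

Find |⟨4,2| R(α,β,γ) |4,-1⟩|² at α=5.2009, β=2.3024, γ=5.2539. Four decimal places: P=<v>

First d^4_{2,-1}(β=2.3024), then the phase factors e^{-i(2)α} and e^{-i(-1)γ}:
Half-angle: c=0.407392, s=0.913253. N=√(720·2·6·120)=1018.233765
Admissible k: 0..2 (factorial args all ≥0)
  k=0: (−1)^3·1018.2338/(72)·0.4074^5·0.9133^3 = -0.120879
  k=1: (−1)^4·1018.2338/(48)·0.4074^3·0.9133^5 = +0.911171
  k=2: (−1)^5·1018.2338/(240)·0.4074^1·0.9133^7 = -0.915773
d^4_{2,-1}(2.3024) = -0.120879 +0.911171 -0.915773 = -0.125481
|D^4_{2,-1}|² = |d^4_{2,-1}(β)|² = (-0.125481)² = 0.015746 (the z-rotation phases have unit modulus)

P=0.0157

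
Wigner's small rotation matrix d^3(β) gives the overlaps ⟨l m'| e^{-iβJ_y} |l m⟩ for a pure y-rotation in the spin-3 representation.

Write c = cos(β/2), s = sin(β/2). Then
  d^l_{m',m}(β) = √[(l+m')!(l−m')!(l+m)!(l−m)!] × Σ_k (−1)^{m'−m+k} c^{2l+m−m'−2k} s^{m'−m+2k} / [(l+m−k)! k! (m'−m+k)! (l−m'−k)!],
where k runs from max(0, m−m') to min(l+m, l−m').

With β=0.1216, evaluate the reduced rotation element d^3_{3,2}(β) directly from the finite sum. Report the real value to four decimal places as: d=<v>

d^3_{3,2}(β=0.1216) via Wigner's sum:
Half-angle: c=0.998152, s=0.060763. N=√(720·1·120·1)=293.938769
Admissible k: 0..0 (factorial args all ≥0)
  k=0: (−1)^1·293.9388/(120)·0.9982^5·0.0608^1 = -0.147467
d^3_{3,2}(0.1216) = -0.147467

d=-0.1475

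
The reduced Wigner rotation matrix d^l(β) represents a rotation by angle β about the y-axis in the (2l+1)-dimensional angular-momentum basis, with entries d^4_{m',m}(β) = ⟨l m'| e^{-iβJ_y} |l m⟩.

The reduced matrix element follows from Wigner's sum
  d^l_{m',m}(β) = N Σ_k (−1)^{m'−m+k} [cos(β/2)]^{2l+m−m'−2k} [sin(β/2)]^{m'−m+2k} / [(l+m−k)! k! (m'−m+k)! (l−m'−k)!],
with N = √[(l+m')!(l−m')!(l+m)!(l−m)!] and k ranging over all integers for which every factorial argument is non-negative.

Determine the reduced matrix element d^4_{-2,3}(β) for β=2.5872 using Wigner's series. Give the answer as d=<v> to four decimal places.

d^4_{-2,3}(β=2.5872) via Wigner's sum:
c=cos(2.5872/2)=0.273660, s=sin(2.5872/2)=0.961826; N=√[2·720·5040·1]=2693.993318
The bounds max(0,m−m')=5 and min(l+m,l−m')=6 give 2 terms
  k=5: (−1)^0·2693.9933/(240)·0.2737^3·0.9618^5 = +0.189367
  k=6: (−1)^1·2693.9933/(720)·0.2737^1·0.9618^7 = -0.779745
d^4_{-2,3}(2.5872) = +0.189367 -0.779745 = -0.590378

d=-0.5904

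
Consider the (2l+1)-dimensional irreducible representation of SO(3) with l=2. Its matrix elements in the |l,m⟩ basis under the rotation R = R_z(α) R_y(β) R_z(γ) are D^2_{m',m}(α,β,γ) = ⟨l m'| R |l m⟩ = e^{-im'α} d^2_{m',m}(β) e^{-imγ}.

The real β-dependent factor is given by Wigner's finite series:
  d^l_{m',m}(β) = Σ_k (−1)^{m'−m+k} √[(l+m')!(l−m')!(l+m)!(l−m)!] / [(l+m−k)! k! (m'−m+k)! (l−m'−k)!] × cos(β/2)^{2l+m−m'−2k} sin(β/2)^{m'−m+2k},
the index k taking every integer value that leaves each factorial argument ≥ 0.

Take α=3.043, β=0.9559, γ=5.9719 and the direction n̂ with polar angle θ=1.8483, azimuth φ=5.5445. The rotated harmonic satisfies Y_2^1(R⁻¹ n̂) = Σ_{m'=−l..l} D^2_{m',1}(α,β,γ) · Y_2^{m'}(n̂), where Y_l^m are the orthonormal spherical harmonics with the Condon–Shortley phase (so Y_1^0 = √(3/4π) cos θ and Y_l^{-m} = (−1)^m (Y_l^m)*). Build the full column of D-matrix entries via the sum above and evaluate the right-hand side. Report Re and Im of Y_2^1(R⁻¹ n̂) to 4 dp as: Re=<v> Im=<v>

Re=-0.2353 Im=0.2917

Need the full column D^2_{m',1} for m'=−2..2 at α=3.043, β=0.9559, γ=5.9719.
cos(β/2)=0.887940, sin(β/2)=0.459960
d^2_{-2,1}: single k=3 term ⇒ +0.172812;  D = +0.171688+0.019675i
d^2_{-1,1}: k∈[2..3] ⇒ +0.500412 -0.044759 = +0.455653;  D = -0.445386-0.096185i
d^2_{0,1}: k∈[1..2] ⇒ +0.788762 -0.211650 = +0.577112;  D = +0.549376+0.176759i
d^2_{1,1}: k∈[0..1] ⇒ +0.621633 -0.500412 = +0.121220;  D = -0.111180-0.048306i
d^2_{2,1}: single k=0 term ⇒ -0.644021;  D = -0.562546-0.313537i
Y_2^{m'}(θ=1.8483,φ=5.5445) and Σ D·Y over m':
  (+0.1717+0.0197i)·(+0.0333+0.3557i)  (-0.4454-0.0962i)·(-0.1505-0.1371i)  (+0.5494+0.1768i)·(-0.2444+0.0000i)  (-0.1112-0.0483i)·(+0.1505-0.1371i)  (-0.5625-0.3135i)·(+0.0333-0.3557i)
Y_2^1(R⁻¹ n̂) = -0.235323+0.291679i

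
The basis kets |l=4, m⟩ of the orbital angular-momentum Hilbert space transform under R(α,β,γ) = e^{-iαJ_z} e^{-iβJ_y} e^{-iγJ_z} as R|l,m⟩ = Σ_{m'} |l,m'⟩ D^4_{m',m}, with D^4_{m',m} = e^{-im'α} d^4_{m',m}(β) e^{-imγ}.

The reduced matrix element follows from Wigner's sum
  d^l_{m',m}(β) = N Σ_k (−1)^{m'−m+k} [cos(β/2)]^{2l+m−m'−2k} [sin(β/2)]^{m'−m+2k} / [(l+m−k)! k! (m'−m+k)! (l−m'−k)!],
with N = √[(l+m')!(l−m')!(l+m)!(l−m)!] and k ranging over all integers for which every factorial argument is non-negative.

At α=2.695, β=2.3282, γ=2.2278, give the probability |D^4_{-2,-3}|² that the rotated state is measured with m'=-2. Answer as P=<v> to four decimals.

Split into d^4_{-2,-3}(β=2.3282) × two z-phases.
c=cos(2.3282/2)=0.395577, s=sin(2.3282/2)=0.918433; N=√[2·720·1·5040]=2693.993318
The bounds max(0,m−m')=0 and min(l+m,l−m')=1 give 2 terms
  k=0: (−1)^1·2693.9933/(720)·0.3956^7·0.9184^1 = -0.005209
  k=1: (−1)^2·2693.9933/(240)·0.3956^5·0.9184^3 = +0.084233
d^4_{-2,-3}(2.3282) = -0.005209 +0.084233 = +0.079025
|D^4_{-2,-3}|² = |d^4_{-2,-3}(β)|² = (+0.079025)² = 0.006245 (the z-rotation phases have unit modulus)

P=0.0062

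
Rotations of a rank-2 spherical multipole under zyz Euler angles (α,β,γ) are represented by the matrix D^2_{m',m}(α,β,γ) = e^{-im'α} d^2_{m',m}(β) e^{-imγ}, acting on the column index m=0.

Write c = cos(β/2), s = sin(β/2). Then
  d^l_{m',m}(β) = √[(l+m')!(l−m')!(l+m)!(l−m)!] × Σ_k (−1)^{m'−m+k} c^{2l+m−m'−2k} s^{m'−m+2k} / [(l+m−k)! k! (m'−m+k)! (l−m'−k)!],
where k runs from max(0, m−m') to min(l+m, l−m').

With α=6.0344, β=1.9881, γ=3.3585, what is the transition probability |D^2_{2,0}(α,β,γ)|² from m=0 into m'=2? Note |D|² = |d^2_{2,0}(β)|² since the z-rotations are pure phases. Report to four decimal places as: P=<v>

P=0.2619

Split into d^2_{2,0}(β=1.9881) × two z-phases.
With c≡cos(β/2)=0.545299 and s≡sin(β/2)=0.838241, N=[24·1·2·2]^{1/2}=9.797959
k: max(0,(0)−(2))=0 … min(2+(0),2−(2))=0
  k=0: (−1)^2·9.7980/(4)·0.5453^2·0.8382^2 = +0.511781
d^2_{2,0}(1.9881) = +0.511781
|D^2_{2,0}|² = |d^2_{2,0}(β)|² = (+0.511781)² = 0.261919 (the z-rotation phases have unit modulus)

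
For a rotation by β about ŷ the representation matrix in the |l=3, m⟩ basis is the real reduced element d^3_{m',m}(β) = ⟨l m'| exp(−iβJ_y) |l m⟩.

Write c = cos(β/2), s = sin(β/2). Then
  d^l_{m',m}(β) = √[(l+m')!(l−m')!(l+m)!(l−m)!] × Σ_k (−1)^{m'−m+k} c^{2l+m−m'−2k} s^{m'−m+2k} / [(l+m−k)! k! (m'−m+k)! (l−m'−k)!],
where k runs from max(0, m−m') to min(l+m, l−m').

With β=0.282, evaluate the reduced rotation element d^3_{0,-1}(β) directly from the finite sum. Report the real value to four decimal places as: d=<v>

d=-0.4353

d^3_{0,-1}(β=0.282) via Wigner's sum:
With c≡cos(β/2)=0.990076 and s≡sin(β/2)=0.140533, N=[6·6·2·24]^{1/2}=41.569219
k: max(0,(-1)−(0))=0 … min(3+(-1),3−(0))=2
  k=0: (−1)^1·41.5692/(12)·0.9901^5·0.1405^1 = -0.463140
  k=1: (−1)^2·41.5692/(4)·0.9901^3·0.1405^3 = +0.027993
  k=2: (−1)^3·41.5692/(12)·0.9901^1·0.1405^5 = -0.000188
d^3_{0,-1}(0.282) = -0.463140 +0.027993 -0.000188 = -0.435335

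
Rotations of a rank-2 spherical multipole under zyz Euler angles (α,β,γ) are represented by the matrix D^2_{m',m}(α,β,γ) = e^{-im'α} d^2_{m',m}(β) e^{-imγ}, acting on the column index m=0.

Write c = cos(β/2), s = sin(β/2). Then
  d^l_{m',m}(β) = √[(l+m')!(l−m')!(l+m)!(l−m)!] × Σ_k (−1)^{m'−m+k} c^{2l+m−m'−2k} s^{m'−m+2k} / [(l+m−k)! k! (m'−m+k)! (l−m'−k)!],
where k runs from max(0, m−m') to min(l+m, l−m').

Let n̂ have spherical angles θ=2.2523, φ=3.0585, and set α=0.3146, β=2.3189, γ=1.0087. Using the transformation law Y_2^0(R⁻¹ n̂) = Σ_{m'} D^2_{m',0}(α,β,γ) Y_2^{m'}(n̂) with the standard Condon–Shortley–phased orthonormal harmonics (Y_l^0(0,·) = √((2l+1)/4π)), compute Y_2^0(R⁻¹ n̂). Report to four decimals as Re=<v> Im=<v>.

Re=-0.3066 Im=0.0000

Need the full column D^2_{m',0} for m'=−2..2 at α=0.3146, β=2.3189, γ=1.0087.
cos(β/2)=0.399844, sin(β/2)=0.916583
d^2_{-2,0}: single k=2 term ⇒ +0.329003;  D = +0.265999+0.193618i
d^2_{-1,0}: k∈[1..2] ⇒ +0.143522 -0.754192 = -0.610670;  D = -0.580698-0.188963i
d^2_{0,0}: k∈[0..2] ⇒ +0.025560 -0.537260 +0.705810 = +0.194110;  D = +0.194110+0.000000i
d^2_{1,0}: k∈[0..1] ⇒ -0.143522 +0.754192 = +0.610670;  D = +0.580698-0.188963i
d^2_{2,0}: single k=0 term ⇒ +0.329003;  D = +0.265999-0.193618i
Y_2^{m'}(θ=2.2523,φ=3.0585) and Σ D·Y over m':
  (+0.2660+0.1936i)·(+0.2298+0.0385i)  (-0.5807-0.1890i)·(+0.3767+0.0314i)  (+0.1941+0.0000i)·(+0.0601+0.0000i)  (+0.5807-0.1890i)·(-0.3767+0.0314i)  (+0.2660-0.1936i)·(+0.2298-0.0385i)
Y_2^0(R⁻¹ n̂) = -0.306618+0.000000i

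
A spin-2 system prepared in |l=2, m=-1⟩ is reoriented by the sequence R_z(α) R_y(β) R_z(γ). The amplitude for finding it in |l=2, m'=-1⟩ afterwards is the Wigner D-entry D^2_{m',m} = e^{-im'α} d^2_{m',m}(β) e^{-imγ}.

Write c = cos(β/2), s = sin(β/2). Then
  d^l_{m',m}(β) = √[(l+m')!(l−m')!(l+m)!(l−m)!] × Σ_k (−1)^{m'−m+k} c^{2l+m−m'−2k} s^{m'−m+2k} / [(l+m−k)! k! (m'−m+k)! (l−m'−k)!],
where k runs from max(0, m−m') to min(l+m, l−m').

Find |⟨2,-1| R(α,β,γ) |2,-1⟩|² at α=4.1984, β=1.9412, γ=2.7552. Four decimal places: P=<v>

Split into d^2_{-1,-1}(β=1.9412) × two z-phases.
c=cos(1.9412/2)=0.564804, s=sin(1.9412/2)=0.825225; N=√[1·6·1·6]=6.000000
k: max(0,(-1)−(-1))=0 … min(2+(-1),2−(-1))=1
  k=0: (−1)^0·6.0000/(6)·0.5648^4·0.8252^0 = +0.101764
  k=1: (−1)^1·6.0000/(2)·0.5648^2·0.8252^2 = -0.651721
d^2_{-1,-1}(1.9412) = +0.101764 -0.651721 = -0.549958
|D^2_{-1,-1}|² = |d^2_{-1,-1}(β)|² = (-0.549958)² = 0.302454 (the z-rotation phases have unit modulus)

P=0.3025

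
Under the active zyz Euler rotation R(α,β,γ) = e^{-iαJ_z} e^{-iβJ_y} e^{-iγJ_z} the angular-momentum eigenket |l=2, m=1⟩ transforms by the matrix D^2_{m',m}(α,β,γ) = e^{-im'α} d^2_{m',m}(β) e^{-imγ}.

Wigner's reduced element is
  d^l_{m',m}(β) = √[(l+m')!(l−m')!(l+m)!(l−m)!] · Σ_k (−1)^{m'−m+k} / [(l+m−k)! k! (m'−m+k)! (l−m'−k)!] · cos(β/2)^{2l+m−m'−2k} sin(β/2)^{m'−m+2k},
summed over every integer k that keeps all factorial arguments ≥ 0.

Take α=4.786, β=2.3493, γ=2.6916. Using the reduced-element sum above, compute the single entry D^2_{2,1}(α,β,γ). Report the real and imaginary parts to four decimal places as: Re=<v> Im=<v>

Re=-0.1012 Im=-0.0316

Split into d^2_{2,1}(β=2.3493) × two z-phases.
c=cos(2.3493/2)=0.385866, s=sin(2.3493/2)=0.922555; N=√[24·1·6·1]=12.000000
Admissible k: 0..0 (factorial args all ≥0)
  k=0: (−1)^1·12.0000/(6)·0.3859^3·0.9226^1 = -0.106006
d^2_{2,1}(2.3493) = -0.106006
Attach z-rotation phases: D = e^{-i(2)(4.786)}·(-0.106006)·e^{-i(1)(2.6916)} = -0.101185-0.031607i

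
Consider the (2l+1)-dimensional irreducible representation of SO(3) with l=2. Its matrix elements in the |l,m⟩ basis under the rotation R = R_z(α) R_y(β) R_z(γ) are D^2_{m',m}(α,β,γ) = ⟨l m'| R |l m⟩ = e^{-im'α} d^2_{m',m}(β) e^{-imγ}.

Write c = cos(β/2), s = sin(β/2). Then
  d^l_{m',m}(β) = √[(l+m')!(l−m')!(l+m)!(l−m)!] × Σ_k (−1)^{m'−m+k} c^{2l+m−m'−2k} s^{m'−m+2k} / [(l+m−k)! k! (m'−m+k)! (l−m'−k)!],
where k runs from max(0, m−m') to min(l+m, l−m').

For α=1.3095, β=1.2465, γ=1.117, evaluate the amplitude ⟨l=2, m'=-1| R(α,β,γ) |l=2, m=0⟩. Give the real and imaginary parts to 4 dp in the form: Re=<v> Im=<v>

Re=0.0956 Im=0.3574

D^2_{-1,0}(1.3095,1.2465,1.117) = e^{-i·-1·1.3095}·d^2_{-1,0}(1.2465)·e^{-i·0·1.117}. Compute d first:
c=cos(1.2465/2)=0.811986, s=sin(1.2465/2)=0.583677; N=√[1·6·2·2]=4.898979
k: max(0,(0)−(-1))=1 … min(2+(0),2−(-1))=2
  k=1: (−1)^0·4.8990/(2)·0.8120^3·0.5837^1 = +0.765409
  k=2: (−1)^1·4.8990/(2)·0.8120^1·0.5837^3 = -0.395496
d^2_{-1,0}(1.2465) = +0.765409 -0.395496 = +0.369913
D = (+0.258333+0.966056i)·(+0.369913)·(+1.000000+0.000000i) = +0.095561+0.357357i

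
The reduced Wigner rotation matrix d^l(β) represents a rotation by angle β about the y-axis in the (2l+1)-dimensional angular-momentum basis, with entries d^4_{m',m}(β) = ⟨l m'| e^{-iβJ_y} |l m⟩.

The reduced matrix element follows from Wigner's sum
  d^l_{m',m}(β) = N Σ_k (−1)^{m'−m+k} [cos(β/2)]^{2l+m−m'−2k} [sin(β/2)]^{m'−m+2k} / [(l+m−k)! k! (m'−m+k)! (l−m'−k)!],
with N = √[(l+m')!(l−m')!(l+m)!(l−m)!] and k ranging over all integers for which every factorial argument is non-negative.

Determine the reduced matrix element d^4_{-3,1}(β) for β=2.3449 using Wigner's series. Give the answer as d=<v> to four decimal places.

d=-0.5161

d^4_{-3,1}(β=2.3449) via Wigner's sum:
Half-angle: c=0.387895, s=0.921704. N=√(1·5040·120·6)=1904.940944
k∈{4,5} keeps every argument non-negative
  k=4: (−1)^0·1904.9409/(144)·0.3879^4·0.9217^4 = +0.216142
  k=5: (−1)^1·1904.9409/(240)·0.3879^2·0.9217^6 = -0.732227
d^4_{-3,1}(2.3449) = +0.216142 -0.732227 = -0.516085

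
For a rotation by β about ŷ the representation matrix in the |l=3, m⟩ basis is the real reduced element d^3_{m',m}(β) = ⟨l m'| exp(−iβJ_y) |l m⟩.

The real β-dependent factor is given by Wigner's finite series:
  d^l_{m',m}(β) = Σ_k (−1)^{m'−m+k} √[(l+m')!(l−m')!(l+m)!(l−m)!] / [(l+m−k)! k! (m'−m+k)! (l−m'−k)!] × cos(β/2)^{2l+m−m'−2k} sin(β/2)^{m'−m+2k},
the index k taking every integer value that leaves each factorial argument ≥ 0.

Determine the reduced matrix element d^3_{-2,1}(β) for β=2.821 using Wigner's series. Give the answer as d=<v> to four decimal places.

d^3_{-2,1}(β=2.821) via Wigner's sum:
Half-angle: c=0.159611, s=0.987180. N=√(1·120·24·2)=75.894664
The bounds max(0,m−m')=3 and min(l+m,l−m')=4 give 2 terms
  k=3: (−1)^0·75.8947/(12)·0.1596^3·0.9872^3 = +0.024740
  k=4: (−1)^1·75.8947/(24)·0.1596^1·0.9872^5 = -0.473199
d^3_{-2,1}(2.821) = +0.024740 -0.473199 = -0.448459

d=-0.4485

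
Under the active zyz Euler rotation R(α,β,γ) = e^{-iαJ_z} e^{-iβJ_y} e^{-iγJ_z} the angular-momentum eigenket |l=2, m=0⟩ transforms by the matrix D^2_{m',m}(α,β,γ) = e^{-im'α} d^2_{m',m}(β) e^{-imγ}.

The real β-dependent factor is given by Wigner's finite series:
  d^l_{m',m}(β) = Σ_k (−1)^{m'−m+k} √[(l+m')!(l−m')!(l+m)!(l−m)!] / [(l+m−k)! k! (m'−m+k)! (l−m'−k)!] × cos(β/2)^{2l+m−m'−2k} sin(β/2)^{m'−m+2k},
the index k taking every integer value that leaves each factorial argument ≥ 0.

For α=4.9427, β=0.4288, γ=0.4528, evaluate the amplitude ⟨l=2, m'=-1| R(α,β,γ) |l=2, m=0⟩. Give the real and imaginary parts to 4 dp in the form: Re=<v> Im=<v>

D^2_{-1,0}(4.9427,0.4288,0.4528) = e^{-i·-1·4.9427}·d^2_{-1,0}(0.4288)·e^{-i·0·0.4528}. Compute d first:
With c≡cos(β/2)=0.977104 and s≡sin(β/2)=0.212761, N=[1·6·2·2]^{1/2}=4.898979
k: max(0,(0)−(-1))=1 … min(2+(0),2−(-1))=2
  k=1: (−1)^0·4.8990/(2)·0.9771^3·0.2128^1 = +0.486173
  k=2: (−1)^1·4.8990/(2)·0.9771^1·0.2128^3 = -0.023051
d^2_{-1,0}(0.4288) = +0.486173 -0.023051 = +0.463122
Phases: e^{-i·(-1)·4.9427}=+0.228280-0.973595i, e^{-i·(0)·0.4528}=+1.000000+0.000000i ⇒ D=+0.105722-0.450893i

Re=0.1057 Im=-0.4509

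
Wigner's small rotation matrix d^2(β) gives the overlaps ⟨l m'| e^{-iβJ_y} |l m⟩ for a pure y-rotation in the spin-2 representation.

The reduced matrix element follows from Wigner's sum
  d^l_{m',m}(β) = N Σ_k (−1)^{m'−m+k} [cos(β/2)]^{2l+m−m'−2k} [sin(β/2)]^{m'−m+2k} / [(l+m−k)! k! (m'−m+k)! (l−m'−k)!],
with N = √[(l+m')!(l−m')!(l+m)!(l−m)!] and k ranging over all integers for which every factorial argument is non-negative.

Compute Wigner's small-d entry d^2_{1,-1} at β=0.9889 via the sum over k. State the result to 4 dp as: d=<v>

d=0.4727

d^2_{1,-1}(β=0.9889) via Wigner's sum:
Half-angle: c=0.880230, s=0.474548. N=√(6·1·1·6)=6.000000
The bounds max(0,m−m')=0 and min(l+m,l−m')=1 give 2 terms
  k=0: (−1)^2·6.0000/(2)·0.8802^2·0.4745^2 = +0.523447
  k=1: (−1)^3·6.0000/(6)·0.8802^0·0.4745^4 = -0.050713
d^2_{1,-1}(0.9889) = +0.523447 -0.050713 = +0.472734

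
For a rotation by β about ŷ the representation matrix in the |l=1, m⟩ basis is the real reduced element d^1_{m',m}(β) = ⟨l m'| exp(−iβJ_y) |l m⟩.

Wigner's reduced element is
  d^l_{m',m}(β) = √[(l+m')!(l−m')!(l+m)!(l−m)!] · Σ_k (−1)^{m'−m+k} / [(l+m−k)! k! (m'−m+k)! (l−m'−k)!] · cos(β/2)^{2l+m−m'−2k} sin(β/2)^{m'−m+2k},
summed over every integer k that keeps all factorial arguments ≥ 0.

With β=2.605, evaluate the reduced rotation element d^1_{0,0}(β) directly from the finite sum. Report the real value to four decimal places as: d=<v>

d=-0.8595

d^1_{0,0}(β=2.605) via Wigner's sum:
c=cos(2.605/2)=0.265089, s=sin(2.605/2)=0.964224; N=√[1·1·1·1]=1.000000
k∈{0,1} keeps every argument non-negative
  k=0: (−1)^0·1.0000/(1)·0.2651^2·0.9642^0 = +0.070272
  k=1: (−1)^1·1.0000/(1)·0.2651^0·0.9642^2 = -0.929728
d^1_{0,0}(2.605) = +0.070272 -0.929728 = -0.859456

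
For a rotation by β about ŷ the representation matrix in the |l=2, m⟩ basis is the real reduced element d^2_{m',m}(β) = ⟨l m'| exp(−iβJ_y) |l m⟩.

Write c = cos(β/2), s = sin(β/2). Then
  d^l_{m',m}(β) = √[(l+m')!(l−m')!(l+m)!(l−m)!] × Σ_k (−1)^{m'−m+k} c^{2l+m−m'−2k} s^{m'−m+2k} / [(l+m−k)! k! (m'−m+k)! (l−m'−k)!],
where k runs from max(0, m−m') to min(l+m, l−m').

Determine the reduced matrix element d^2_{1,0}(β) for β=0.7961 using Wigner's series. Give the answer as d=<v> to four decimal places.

d^2_{1,0}(β=0.7961) via Wigner's sum:
c=cos(0.7961/2)=0.921819, s=sin(0.7961/2)=0.387622; N=√[6·1·2·2]=4.898979
Admissible k: 0..1 (factorial args all ≥0)
  k=0: (−1)^1·4.8990/(2)·0.9218^3·0.3876^1 = -0.743738
  k=1: (−1)^2·4.8990/(2)·0.9218^1·0.3876^3 = +0.131506
d^2_{1,0}(0.7961) = -0.743738 +0.131506 = -0.612232

d=-0.6122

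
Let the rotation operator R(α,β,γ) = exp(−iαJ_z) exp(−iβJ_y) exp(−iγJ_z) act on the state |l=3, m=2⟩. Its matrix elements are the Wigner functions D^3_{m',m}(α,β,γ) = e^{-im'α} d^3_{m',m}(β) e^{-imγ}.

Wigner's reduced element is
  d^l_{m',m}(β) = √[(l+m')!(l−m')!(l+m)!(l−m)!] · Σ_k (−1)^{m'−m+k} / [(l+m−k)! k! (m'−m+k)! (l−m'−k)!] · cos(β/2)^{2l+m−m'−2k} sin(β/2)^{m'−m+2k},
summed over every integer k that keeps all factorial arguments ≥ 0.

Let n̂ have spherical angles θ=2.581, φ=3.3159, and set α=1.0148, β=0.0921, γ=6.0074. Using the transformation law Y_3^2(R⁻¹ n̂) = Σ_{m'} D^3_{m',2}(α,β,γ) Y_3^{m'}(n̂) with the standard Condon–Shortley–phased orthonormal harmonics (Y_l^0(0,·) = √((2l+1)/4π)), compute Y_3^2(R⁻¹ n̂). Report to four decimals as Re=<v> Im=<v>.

Re=-0.0405 Im=0.2043

Need the full column D^3_{m',2} for m'=−3..3 at α=1.0148, β=0.0921, γ=6.0074.
cos(β/2)=0.998940, sin(β/2)=0.046034
d^3_{-3,2}: single k=5 term ⇒ +0.000001;  D = -0.000000-0.000000i
d^3_{-2,2}: k∈[4..5] ⇒ +0.000022 -0.000000 = +0.000022;  D = -0.000019+0.000012i
d^3_{-1,2}: k∈[3..4] ⇒ +0.000615 -0.000001 = +0.000614;  D = +0.000003+0.000614i
d^3_{0,2}: k∈[2..3] ⇒ +0.011558 -0.000025 = +0.011533;  D = +0.009823+0.006044i
d^3_{1,2}: k∈[1..2] ⇒ +0.144801 -0.000615 = +0.144186;  D = +0.128991-0.064428i
d^3_{2,2}: k∈[0..1] ⇒ +0.993656 -0.010551 = +0.983105;  D = +0.091069-0.978878i
d^3_{3,2}: single k=0 term ⇒ -0.112163;  D = +0.089375+0.067769i
Y_3^{m'}(θ=2.581,φ=3.3159) and Σ D·Y over m':
  (-0.0000-0.0000i)·(-0.0543+0.0313i)  (-0.0000+0.0000i)·(-0.2300+0.0836i)  (+0.0000+0.0006i)·(-0.4377+0.0771i)  (+0.0098+0.0060i)·(-0.1854+0.0000i)  (+0.1290-0.0644i)·(+0.4377+0.0771i)  (+0.0911-0.9789i)·(-0.2300-0.0836i)  (+0.0894+0.0678i)·(+0.0543+0.0313i)
Y_3^2(R⁻¹ n̂) = -0.040467+0.204328i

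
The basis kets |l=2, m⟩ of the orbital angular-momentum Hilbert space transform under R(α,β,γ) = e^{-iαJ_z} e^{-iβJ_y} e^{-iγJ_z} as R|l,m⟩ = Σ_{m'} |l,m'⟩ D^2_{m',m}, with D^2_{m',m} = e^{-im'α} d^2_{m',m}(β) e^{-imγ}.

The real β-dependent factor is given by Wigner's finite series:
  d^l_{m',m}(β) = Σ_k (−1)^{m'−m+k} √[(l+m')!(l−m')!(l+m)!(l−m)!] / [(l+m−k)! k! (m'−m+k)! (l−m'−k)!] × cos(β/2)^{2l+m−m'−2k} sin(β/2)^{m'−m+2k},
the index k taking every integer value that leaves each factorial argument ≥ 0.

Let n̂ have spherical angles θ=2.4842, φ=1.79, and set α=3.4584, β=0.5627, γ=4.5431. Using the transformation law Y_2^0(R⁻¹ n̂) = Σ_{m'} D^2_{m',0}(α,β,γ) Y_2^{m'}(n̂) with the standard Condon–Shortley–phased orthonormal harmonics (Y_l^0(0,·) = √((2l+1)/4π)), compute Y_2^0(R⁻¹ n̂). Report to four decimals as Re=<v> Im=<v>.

Re=0.1500 Im=0.0000

Need the full column D^2_{m',0} for m'=−2..2 at α=3.4584, β=0.5627, γ=4.5431.
cos(β/2)=0.960681, sin(β/2)=0.277653
d^2_{-2,0}: single k=2 term ⇒ +0.174276;  D = +0.140448+0.103182i
d^2_{-1,0}: k∈[1..2] ⇒ +0.602998 -0.050369 = +0.552629;  D = -0.525128-0.172163i
d^2_{0,0}: k∈[0..2] ⇒ +0.851761 -0.284592 +0.005943 = +0.573112;  D = +0.573112+0.000000i
d^2_{1,0}: k∈[0..1] ⇒ -0.602998 +0.050369 = -0.552629;  D = +0.525128-0.172163i
d^2_{2,0}: single k=0 term ⇒ +0.174276;  D = +0.140448-0.103182i
Y_2^{m'}(θ=2.4842,φ=1.79) and Σ D·Y over m':
  (+0.1404+0.1032i)·(-0.1306+0.0612i)  (-0.5251-0.1722i)·(+0.0813+0.3647i)  (+0.5731+0.0000i)·(+0.2775+0.0000i)  (+0.5251-0.1722i)·(-0.0813+0.3647i)  (+0.1404-0.1032i)·(-0.1306-0.0612i)
Y_2^0(R⁻¹ n̂) = +0.149965+0.000000i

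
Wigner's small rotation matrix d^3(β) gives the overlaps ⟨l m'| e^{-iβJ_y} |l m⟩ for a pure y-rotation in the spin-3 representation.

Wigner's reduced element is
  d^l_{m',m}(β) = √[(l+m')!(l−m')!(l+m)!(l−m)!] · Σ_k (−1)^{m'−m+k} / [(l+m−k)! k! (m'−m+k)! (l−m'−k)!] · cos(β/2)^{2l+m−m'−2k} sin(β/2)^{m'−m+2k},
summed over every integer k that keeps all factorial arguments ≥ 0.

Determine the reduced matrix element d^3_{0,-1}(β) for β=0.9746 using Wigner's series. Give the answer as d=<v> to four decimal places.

d=-0.2065

d^3_{0,-1}(β=0.9746) via Wigner's sum:
c=cos(0.9746/2)=0.883600, s=sin(0.9746/2)=0.468242; N=√[6·6·2·24]=41.569219
Admissible k: 0..2 (factorial args all ≥0)
  k=0: (−1)^1·41.5692/(12)·0.8836^5·0.4682^1 = -0.873656
  k=1: (−1)^2·41.5692/(4)·0.8836^3·0.4682^3 = +0.736021
  k=2: (−1)^3·41.5692/(12)·0.8836^1·0.4682^5 = -0.068897
d^3_{0,-1}(0.9746) = -0.873656 +0.736021 -0.068897 = -0.206531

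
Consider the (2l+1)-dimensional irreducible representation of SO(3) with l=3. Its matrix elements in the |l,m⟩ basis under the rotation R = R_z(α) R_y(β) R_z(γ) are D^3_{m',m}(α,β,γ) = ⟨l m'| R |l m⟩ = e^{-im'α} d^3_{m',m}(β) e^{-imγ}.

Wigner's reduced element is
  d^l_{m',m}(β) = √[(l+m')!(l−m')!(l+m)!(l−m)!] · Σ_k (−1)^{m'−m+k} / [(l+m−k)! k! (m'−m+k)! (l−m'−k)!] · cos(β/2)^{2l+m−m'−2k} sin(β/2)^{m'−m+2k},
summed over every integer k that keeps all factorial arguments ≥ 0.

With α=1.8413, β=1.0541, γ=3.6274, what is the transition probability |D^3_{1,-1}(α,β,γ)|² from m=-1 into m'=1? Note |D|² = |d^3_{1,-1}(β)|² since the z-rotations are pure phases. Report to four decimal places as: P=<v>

D^3_{1,-1}(1.8413,1.0541,3.6274) = e^{-i·1·1.8413}·d^3_{1,-1}(1.0541)·e^{-i·-1·3.6274}. Compute d first:
Half-angle: c=0.864295, s=0.502986. N=√(24·2·2·24)=48.000000
k∈{0,1,2} keeps every argument non-negative
  k=0: (−1)^2·48.0000/(8)·0.8643^4·0.5030^2 = +0.847052
  k=1: (−1)^3·48.0000/(6)·0.8643^2·0.5030^4 = -0.382505
  k=2: (−1)^4·48.0000/(48)·0.8643^0·0.5030^6 = +0.016193
d^3_{1,-1}(1.0541) = +0.847052 -0.382505 +0.016193 = +0.480741
|D^3_{1,-1}|² = |d^3_{1,-1}(β)|² = (+0.480741)² = 0.231112 (the z-rotation phases have unit modulus)

P=0.2311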